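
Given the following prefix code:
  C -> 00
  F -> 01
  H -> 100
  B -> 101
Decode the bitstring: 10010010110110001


Decoding step by step:
Bits 100 -> H
Bits 100 -> H
Bits 101 -> B
Bits 101 -> B
Bits 100 -> H
Bits 01 -> F


Decoded message: HHBBHF


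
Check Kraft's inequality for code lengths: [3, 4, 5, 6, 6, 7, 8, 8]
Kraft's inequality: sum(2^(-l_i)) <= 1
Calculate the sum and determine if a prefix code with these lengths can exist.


Sum = 2^(-3) + 2^(-4) + 2^(-5) + 2^(-6) + 2^(-6) + 2^(-7) + 2^(-8) + 2^(-8)
    = 0.125 + 0.0625 + 0.03125 + 0.015625 + 0.015625 + 0.0078125 + 0.00390625 + 0.00390625
    = 68/256 = 0.265625
Since 0.265625 <= 1, Kraft's inequality IS satisfied.
A prefix code with these lengths CAN exist.

Kraft sum = 0.265625. Satisfied.


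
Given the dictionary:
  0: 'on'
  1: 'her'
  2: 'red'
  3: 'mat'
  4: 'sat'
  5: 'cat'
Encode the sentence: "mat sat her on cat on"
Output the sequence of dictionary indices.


Look up each word in the dictionary:
  'mat' -> 3
  'sat' -> 4
  'her' -> 1
  'on' -> 0
  'cat' -> 5
  'on' -> 0

Encoded: [3, 4, 1, 0, 5, 0]


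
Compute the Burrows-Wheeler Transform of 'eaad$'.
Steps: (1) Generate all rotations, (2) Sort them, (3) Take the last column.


Rotations (sorted):
  0: $eaad -> last char: d
  1: aad$e -> last char: e
  2: ad$ea -> last char: a
  3: d$eaa -> last char: a
  4: eaad$ -> last char: $


BWT = deaa$


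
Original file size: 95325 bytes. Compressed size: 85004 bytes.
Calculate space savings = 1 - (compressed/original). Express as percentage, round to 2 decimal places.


ratio = compressed/original = 85004/95325 = 0.891728
savings = 1 - ratio = 1 - 0.891728 = 0.108272
as a percentage: 0.108272 * 100 = 10.83%

Space savings = 1 - 85004/95325 = 10.83%


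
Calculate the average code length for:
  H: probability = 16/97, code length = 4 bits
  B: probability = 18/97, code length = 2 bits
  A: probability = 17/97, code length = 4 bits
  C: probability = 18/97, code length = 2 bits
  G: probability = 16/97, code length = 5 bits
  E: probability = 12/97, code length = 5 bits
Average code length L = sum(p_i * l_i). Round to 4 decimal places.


Weighted contributions p_i * l_i:
  H: (16/97) * 4 = 64/97
  B: (18/97) * 2 = 36/97
  A: (17/97) * 4 = 68/97
  C: (18/97) * 2 = 36/97
  G: (16/97) * 5 = 80/97
  E: (12/97) * 5 = 60/97
Sum = (64 + 36 + 68 + 36 + 80 + 60)/97 = 344/97

L = 344/97 = 3.5464 bits/symbol


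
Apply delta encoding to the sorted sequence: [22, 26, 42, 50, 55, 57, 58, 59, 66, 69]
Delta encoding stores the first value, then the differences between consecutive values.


First value: 22
Deltas:
  26 - 22 = 4
  42 - 26 = 16
  50 - 42 = 8
  55 - 50 = 5
  57 - 55 = 2
  58 - 57 = 1
  59 - 58 = 1
  66 - 59 = 7
  69 - 66 = 3


Delta encoded: [22, 4, 16, 8, 5, 2, 1, 1, 7, 3]


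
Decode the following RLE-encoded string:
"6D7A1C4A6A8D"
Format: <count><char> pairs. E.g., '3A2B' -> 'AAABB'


Expanding each <count><char> pair:
  6D -> 'DDDDDD'
  7A -> 'AAAAAAA'
  1C -> 'C'
  4A -> 'AAAA'
  6A -> 'AAAAAA'
  8D -> 'DDDDDDDD'

Decoded = DDDDDDAAAAAAACAAAAAAAAAADDDDDDDD


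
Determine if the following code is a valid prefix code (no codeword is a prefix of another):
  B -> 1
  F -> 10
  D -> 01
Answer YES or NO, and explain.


Checking each pair (does one codeword prefix another?):
  B='1' vs F='10': prefix -- VIOLATION

NO -- this is NOT a valid prefix code. B (1) is a prefix of F (10).


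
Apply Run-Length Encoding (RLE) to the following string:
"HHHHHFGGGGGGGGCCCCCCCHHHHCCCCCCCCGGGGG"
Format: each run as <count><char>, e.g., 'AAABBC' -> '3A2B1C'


Scanning runs left to right:
  i=0: run of 'H' x 5 -> '5H'
  i=5: run of 'F' x 1 -> '1F'
  i=6: run of 'G' x 8 -> '8G'
  i=14: run of 'C' x 7 -> '7C'
  i=21: run of 'H' x 4 -> '4H'
  i=25: run of 'C' x 8 -> '8C'
  i=33: run of 'G' x 5 -> '5G'

RLE = 5H1F8G7C4H8C5G


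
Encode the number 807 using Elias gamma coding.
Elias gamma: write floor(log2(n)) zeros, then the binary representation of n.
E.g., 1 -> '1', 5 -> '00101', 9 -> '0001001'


num_bits = floor(log2(807)) + 1 = 10
leading_zeros = num_bits - 1 = 9
binary(807) = 1100100111

Elias gamma(807) = '000000000' + '1100100111' = 0000000001100100111 (19 bits)


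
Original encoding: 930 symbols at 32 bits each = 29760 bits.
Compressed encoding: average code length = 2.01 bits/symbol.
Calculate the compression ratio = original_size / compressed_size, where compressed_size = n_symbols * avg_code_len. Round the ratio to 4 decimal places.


original_size = n_symbols * orig_bits = 930 * 32 = 29760 bits
compressed_size = n_symbols * avg_code_len = 930 * 2.01 = 1869.3 bits
ratio = original_size / compressed_size = 29760 / 1869.3 = 15.9204

Compression ratio = 15.9204


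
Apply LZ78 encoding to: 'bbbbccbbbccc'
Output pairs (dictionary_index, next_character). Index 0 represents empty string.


LZ78 encoding steps:
Dictionary: {0: ''}
Step 1: w='' (idx 0), next='b' -> output (0, 'b'), add 'b' as idx 1
Step 2: w='b' (idx 1), next='b' -> output (1, 'b'), add 'bb' as idx 2
Step 3: w='b' (idx 1), next='c' -> output (1, 'c'), add 'bc' as idx 3
Step 4: w='' (idx 0), next='c' -> output (0, 'c'), add 'c' as idx 4
Step 5: w='bb' (idx 2), next='b' -> output (2, 'b'), add 'bbb' as idx 5
Step 6: w='c' (idx 4), next='c' -> output (4, 'c'), add 'cc' as idx 6
Step 7: w='c' (idx 4), end of input -> output (4, '')


Encoded: [(0, 'b'), (1, 'b'), (1, 'c'), (0, 'c'), (2, 'b'), (4, 'c'), (4, '')]


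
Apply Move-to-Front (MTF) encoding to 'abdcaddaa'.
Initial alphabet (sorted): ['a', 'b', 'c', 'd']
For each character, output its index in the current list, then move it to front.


MTF encoding:
'a': index 0 in ['a', 'b', 'c', 'd'] -> ['a', 'b', 'c', 'd']
'b': index 1 in ['a', 'b', 'c', 'd'] -> ['b', 'a', 'c', 'd']
'd': index 3 in ['b', 'a', 'c', 'd'] -> ['d', 'b', 'a', 'c']
'c': index 3 in ['d', 'b', 'a', 'c'] -> ['c', 'd', 'b', 'a']
'a': index 3 in ['c', 'd', 'b', 'a'] -> ['a', 'c', 'd', 'b']
'd': index 2 in ['a', 'c', 'd', 'b'] -> ['d', 'a', 'c', 'b']
'd': index 0 in ['d', 'a', 'c', 'b'] -> ['d', 'a', 'c', 'b']
'a': index 1 in ['d', 'a', 'c', 'b'] -> ['a', 'd', 'c', 'b']
'a': index 0 in ['a', 'd', 'c', 'b'] -> ['a', 'd', 'c', 'b']


Output: [0, 1, 3, 3, 3, 2, 0, 1, 0]


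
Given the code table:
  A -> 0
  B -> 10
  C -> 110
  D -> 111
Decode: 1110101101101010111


Decoding:
111 -> D
0 -> A
10 -> B
110 -> C
110 -> C
10 -> B
10 -> B
111 -> D


Result: DABCCBBD


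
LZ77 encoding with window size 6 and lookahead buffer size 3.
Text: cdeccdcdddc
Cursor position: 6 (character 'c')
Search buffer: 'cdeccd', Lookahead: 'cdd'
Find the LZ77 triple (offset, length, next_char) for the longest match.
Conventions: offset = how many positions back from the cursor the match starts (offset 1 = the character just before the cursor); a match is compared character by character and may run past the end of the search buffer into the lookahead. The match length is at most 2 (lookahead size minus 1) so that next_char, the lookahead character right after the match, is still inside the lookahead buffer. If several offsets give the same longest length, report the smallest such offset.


Try each offset into the search buffer:
  offset=1 (pos 5, char 'd'): match length 0
  offset=2 (pos 4, char 'c'): match length 2
  offset=3 (pos 3, char 'c'): match length 1
  offset=4 (pos 2, char 'e'): match length 0
  offset=5 (pos 1, char 'd'): match length 0
  offset=6 (pos 0, char 'c'): match length 2
Longest match has length 2, found at offsets 2, 6; take the smallest, offset 2.
next_char = character at position 6 + 2 = 8 -> 'd'

Best match: offset=2, length=2 (matching 'cd' starting at position 4)
LZ77 triple: (2, 2, 'd')


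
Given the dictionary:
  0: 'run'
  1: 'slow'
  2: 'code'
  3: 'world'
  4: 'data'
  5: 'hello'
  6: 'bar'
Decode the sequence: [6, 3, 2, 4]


Look up each index in the dictionary:
  6 -> 'bar'
  3 -> 'world'
  2 -> 'code'
  4 -> 'data'

Decoded: "bar world code data"


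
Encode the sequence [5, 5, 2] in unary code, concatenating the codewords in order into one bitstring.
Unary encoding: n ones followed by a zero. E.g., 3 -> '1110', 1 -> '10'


Encode each number as n ones followed by a terminating 0:
  5 -> 111110 (6 bits)
  5 -> 111110 (6 bits)
  2 -> 110 (3 bits)
Total length = 6 + 6 + 3 = 15 bits.

Unary([5, 5, 2]) = 111110111110110 (15 bits)


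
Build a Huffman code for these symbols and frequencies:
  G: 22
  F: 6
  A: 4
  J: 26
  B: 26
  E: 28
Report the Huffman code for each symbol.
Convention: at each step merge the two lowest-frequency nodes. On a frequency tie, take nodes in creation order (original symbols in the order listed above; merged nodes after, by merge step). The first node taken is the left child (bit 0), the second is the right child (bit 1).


Huffman tree construction:
Step 1: Merge A(4) + F(6) = 10
Step 2: Merge (A+F)(10) + G(22) = 32
Step 3: Merge J(26) + B(26) = 52
Step 4: Merge E(28) + ((A+F)+G)(32) = 60
Step 5: Merge (J+B)(52) + (E+((A+F)+G))(60) = 112
Read each symbol's code off the tree from the root (left child = 0, right child = 1).

Codes:
  G: 111 (length 3)
  F: 1101 (length 4)
  A: 1100 (length 4)
  J: 00 (length 2)
  B: 01 (length 2)
  E: 10 (length 2)
Average code length: 266/112 = 2.3750 bits/symbol


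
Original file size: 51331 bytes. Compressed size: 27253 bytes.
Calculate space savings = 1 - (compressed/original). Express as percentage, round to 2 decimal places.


ratio = compressed/original = 27253/51331 = 0.530927
savings = 1 - ratio = 1 - 0.530927 = 0.469073
as a percentage: 0.469073 * 100 = 46.91%

Space savings = 1 - 27253/51331 = 46.91%


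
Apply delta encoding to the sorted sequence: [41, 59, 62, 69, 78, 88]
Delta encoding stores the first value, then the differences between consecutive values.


First value: 41
Deltas:
  59 - 41 = 18
  62 - 59 = 3
  69 - 62 = 7
  78 - 69 = 9
  88 - 78 = 10


Delta encoded: [41, 18, 3, 7, 9, 10]


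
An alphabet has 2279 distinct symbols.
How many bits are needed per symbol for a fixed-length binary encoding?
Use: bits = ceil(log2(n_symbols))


log2(2279) = 11.1542
Bracket: 2^11 = 2048 < 2279 <= 2^12 = 4096
So ceil(log2(2279)) = 12

bits = ceil(log2(2279)) = ceil(11.1542) = 12 bits


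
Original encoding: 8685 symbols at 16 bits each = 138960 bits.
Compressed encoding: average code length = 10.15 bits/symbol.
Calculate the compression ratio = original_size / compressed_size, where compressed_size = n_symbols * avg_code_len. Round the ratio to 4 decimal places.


original_size = n_symbols * orig_bits = 8685 * 16 = 138960 bits
compressed_size = n_symbols * avg_code_len = 8685 * 10.15 = 88152.75 bits
ratio = original_size / compressed_size = 138960 / 88152.75 = 1.5764

Compression ratio = 1.5764


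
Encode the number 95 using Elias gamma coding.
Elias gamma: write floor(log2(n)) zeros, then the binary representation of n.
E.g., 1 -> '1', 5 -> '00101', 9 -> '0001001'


num_bits = floor(log2(95)) + 1 = 7
leading_zeros = num_bits - 1 = 6
binary(95) = 1011111

Elias gamma(95) = '000000' + '1011111' = 0000001011111 (13 bits)


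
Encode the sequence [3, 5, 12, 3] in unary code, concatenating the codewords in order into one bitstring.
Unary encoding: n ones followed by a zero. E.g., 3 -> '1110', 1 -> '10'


Encode each number as n ones followed by a terminating 0:
  3 -> 1110 (4 bits)
  5 -> 111110 (6 bits)
  12 -> 1111111111110 (13 bits)
  3 -> 1110 (4 bits)
Total length = 4 + 6 + 13 + 4 = 27 bits.

Unary([3, 5, 12, 3]) = 111011111011111111111101110 (27 bits)


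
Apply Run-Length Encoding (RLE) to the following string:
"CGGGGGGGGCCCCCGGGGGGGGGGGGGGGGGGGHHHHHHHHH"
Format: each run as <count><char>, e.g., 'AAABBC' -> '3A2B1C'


Scanning runs left to right:
  i=0: run of 'C' x 1 -> '1C'
  i=1: run of 'G' x 8 -> '8G'
  i=9: run of 'C' x 5 -> '5C'
  i=14: run of 'G' x 19 -> '19G'
  i=33: run of 'H' x 9 -> '9H'

RLE = 1C8G5C19G9H


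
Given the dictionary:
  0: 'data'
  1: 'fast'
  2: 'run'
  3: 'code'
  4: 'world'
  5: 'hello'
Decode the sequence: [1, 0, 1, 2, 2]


Look up each index in the dictionary:
  1 -> 'fast'
  0 -> 'data'
  1 -> 'fast'
  2 -> 'run'
  2 -> 'run'

Decoded: "fast data fast run run"


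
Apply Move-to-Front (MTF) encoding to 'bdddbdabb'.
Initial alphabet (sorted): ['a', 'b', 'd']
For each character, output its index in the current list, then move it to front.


MTF encoding:
'b': index 1 in ['a', 'b', 'd'] -> ['b', 'a', 'd']
'd': index 2 in ['b', 'a', 'd'] -> ['d', 'b', 'a']
'd': index 0 in ['d', 'b', 'a'] -> ['d', 'b', 'a']
'd': index 0 in ['d', 'b', 'a'] -> ['d', 'b', 'a']
'b': index 1 in ['d', 'b', 'a'] -> ['b', 'd', 'a']
'd': index 1 in ['b', 'd', 'a'] -> ['d', 'b', 'a']
'a': index 2 in ['d', 'b', 'a'] -> ['a', 'd', 'b']
'b': index 2 in ['a', 'd', 'b'] -> ['b', 'a', 'd']
'b': index 0 in ['b', 'a', 'd'] -> ['b', 'a', 'd']


Output: [1, 2, 0, 0, 1, 1, 2, 2, 0]


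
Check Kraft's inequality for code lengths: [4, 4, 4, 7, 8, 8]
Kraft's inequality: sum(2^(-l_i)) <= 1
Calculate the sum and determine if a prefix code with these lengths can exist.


Sum = 2^(-4) + 2^(-4) + 2^(-4) + 2^(-7) + 2^(-8) + 2^(-8)
    = 0.0625 + 0.0625 + 0.0625 + 0.0078125 + 0.00390625 + 0.00390625
    = 52/256 = 0.203125
Since 0.203125 <= 1, Kraft's inequality IS satisfied.
A prefix code with these lengths CAN exist.

Kraft sum = 0.203125. Satisfied.


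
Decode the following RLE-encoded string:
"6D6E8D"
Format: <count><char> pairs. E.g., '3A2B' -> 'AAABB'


Expanding each <count><char> pair:
  6D -> 'DDDDDD'
  6E -> 'EEEEEE'
  8D -> 'DDDDDDDD'

Decoded = DDDDDDEEEEEEDDDDDDDD


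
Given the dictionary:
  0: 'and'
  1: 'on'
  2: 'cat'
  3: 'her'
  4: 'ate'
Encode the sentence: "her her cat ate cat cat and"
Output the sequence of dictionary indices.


Look up each word in the dictionary:
  'her' -> 3
  'her' -> 3
  'cat' -> 2
  'ate' -> 4
  'cat' -> 2
  'cat' -> 2
  'and' -> 0

Encoded: [3, 3, 2, 4, 2, 2, 0]


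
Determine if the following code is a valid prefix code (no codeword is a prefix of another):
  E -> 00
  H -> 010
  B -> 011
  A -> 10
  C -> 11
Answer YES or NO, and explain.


Checking each pair (does one codeword prefix another?):
  E='00' vs H='010': no prefix
  E='00' vs B='011': no prefix
  E='00' vs A='10': no prefix
  E='00' vs C='11': no prefix
  H='010' vs E='00': no prefix
  H='010' vs B='011': no prefix
  H='010' vs A='10': no prefix
  H='010' vs C='11': no prefix
  B='011' vs E='00': no prefix
  B='011' vs H='010': no prefix
  B='011' vs A='10': no prefix
  B='011' vs C='11': no prefix
  A='10' vs E='00': no prefix
  A='10' vs H='010': no prefix
  A='10' vs B='011': no prefix
  A='10' vs C='11': no prefix
  C='11' vs E='00': no prefix
  C='11' vs H='010': no prefix
  C='11' vs B='011': no prefix
  C='11' vs A='10': no prefix
No violation found over all pairs.

YES -- this is a valid prefix code. No codeword is a prefix of any other codeword.


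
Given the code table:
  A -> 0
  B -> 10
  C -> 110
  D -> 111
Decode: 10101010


Decoding:
10 -> B
10 -> B
10 -> B
10 -> B


Result: BBBB


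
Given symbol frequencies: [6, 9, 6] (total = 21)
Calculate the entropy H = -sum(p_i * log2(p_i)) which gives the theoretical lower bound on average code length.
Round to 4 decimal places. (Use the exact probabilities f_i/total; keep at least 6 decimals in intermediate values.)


Per-symbol terms -p_i * log2(p_i) with p_i = f_i/21:
  p = 6/21 = 0.285714: log2(p) = -1.807355, -p*log2(p) = 0.516387
  p = 9/21 = 0.428571: log2(p) = -1.222392, -p*log2(p) = 0.523882
  p = 6/21 = 0.285714: log2(p) = -1.807355, -p*log2(p) = 0.516387
H = 0.516387 + 0.523882 + 0.516387 = 1.556656

H = 1.5567 bits/symbol


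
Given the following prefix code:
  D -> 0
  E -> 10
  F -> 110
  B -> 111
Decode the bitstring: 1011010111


Decoding step by step:
Bits 10 -> E
Bits 110 -> F
Bits 10 -> E
Bits 111 -> B


Decoded message: EFEB


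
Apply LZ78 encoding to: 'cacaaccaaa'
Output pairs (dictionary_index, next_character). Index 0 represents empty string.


LZ78 encoding steps:
Dictionary: {0: ''}
Step 1: w='' (idx 0), next='c' -> output (0, 'c'), add 'c' as idx 1
Step 2: w='' (idx 0), next='a' -> output (0, 'a'), add 'a' as idx 2
Step 3: w='c' (idx 1), next='a' -> output (1, 'a'), add 'ca' as idx 3
Step 4: w='a' (idx 2), next='c' -> output (2, 'c'), add 'ac' as idx 4
Step 5: w='ca' (idx 3), next='a' -> output (3, 'a'), add 'caa' as idx 5
Step 6: w='a' (idx 2), end of input -> output (2, '')


Encoded: [(0, 'c'), (0, 'a'), (1, 'a'), (2, 'c'), (3, 'a'), (2, '')]


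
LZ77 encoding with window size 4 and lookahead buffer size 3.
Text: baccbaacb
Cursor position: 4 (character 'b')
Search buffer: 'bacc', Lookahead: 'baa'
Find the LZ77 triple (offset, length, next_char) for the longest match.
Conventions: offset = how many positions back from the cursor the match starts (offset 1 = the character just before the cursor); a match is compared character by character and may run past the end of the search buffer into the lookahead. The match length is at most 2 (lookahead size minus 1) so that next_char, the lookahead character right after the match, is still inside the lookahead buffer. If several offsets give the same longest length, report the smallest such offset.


Try each offset into the search buffer:
  offset=1 (pos 3, char 'c'): match length 0
  offset=2 (pos 2, char 'c'): match length 0
  offset=3 (pos 1, char 'a'): match length 0
  offset=4 (pos 0, char 'b'): match length 2
Longest match has length 2 at offset 4.
next_char = character at position 4 + 2 = 6 -> 'a'

Best match: offset=4, length=2 (matching 'ba' starting at position 0)
LZ77 triple: (4, 2, 'a')


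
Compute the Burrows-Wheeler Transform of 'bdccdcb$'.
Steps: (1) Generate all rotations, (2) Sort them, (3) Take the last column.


Rotations (sorted):
  0: $bdccdcb -> last char: b
  1: b$bdccdc -> last char: c
  2: bdccdcb$ -> last char: $
  3: cb$bdccd -> last char: d
  4: ccdcb$bd -> last char: d
  5: cdcb$bdc -> last char: c
  6: dcb$bdcc -> last char: c
  7: dccdcb$b -> last char: b


BWT = bc$ddccb


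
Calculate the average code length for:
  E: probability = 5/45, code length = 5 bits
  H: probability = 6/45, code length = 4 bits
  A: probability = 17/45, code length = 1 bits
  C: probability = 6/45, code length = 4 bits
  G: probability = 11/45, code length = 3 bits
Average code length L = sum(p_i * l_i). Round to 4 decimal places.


Weighted contributions p_i * l_i:
  E: (5/45) * 5 = 25/45
  H: (6/45) * 4 = 24/45
  A: (17/45) * 1 = 17/45
  C: (6/45) * 4 = 24/45
  G: (11/45) * 3 = 33/45
Sum = (25 + 24 + 17 + 24 + 33)/45 = 123/45

L = 123/45 = 2.7333 bits/symbol


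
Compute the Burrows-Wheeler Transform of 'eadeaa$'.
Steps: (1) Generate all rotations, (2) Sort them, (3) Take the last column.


Rotations (sorted):
  0: $eadeaa -> last char: a
  1: a$eadea -> last char: a
  2: aa$eade -> last char: e
  3: adeaa$e -> last char: e
  4: deaa$ea -> last char: a
  5: eaa$ead -> last char: d
  6: eadeaa$ -> last char: $


BWT = aaeead$


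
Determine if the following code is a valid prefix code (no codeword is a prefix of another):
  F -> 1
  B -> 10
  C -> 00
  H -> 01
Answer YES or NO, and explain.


Checking each pair (does one codeword prefix another?):
  F='1' vs B='10': prefix -- VIOLATION

NO -- this is NOT a valid prefix code. F (1) is a prefix of B (10).


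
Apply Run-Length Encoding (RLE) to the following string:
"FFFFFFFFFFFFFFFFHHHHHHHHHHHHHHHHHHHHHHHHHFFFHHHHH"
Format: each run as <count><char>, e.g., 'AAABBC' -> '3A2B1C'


Scanning runs left to right:
  i=0: run of 'F' x 16 -> '16F'
  i=16: run of 'H' x 25 -> '25H'
  i=41: run of 'F' x 3 -> '3F'
  i=44: run of 'H' x 5 -> '5H'

RLE = 16F25H3F5H


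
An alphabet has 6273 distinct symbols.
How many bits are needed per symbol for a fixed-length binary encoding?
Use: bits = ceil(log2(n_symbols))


log2(6273) = 12.6149
Bracket: 2^12 = 4096 < 6273 <= 2^13 = 8192
So ceil(log2(6273)) = 13

bits = ceil(log2(6273)) = ceil(12.6149) = 13 bits


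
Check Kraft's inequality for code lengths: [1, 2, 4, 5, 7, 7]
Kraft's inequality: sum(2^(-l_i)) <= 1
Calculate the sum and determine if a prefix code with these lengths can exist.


Sum = 2^(-1) + 2^(-2) + 2^(-4) + 2^(-5) + 2^(-7) + 2^(-7)
    = 0.5 + 0.25 + 0.0625 + 0.03125 + 0.0078125 + 0.0078125
    = 110/128 = 0.859375
Since 0.859375 <= 1, Kraft's inequality IS satisfied.
A prefix code with these lengths CAN exist.

Kraft sum = 0.859375. Satisfied.


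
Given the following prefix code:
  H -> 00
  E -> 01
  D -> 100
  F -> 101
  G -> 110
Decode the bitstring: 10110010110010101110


Decoding step by step:
Bits 101 -> F
Bits 100 -> D
Bits 101 -> F
Bits 100 -> D
Bits 101 -> F
Bits 01 -> E
Bits 110 -> G


Decoded message: FDFDFEG


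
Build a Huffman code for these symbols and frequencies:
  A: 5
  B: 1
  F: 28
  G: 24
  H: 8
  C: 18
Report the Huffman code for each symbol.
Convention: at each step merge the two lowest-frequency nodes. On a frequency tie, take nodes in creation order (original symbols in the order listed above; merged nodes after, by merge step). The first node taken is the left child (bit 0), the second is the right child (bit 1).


Huffman tree construction:
Step 1: Merge B(1) + A(5) = 6
Step 2: Merge (B+A)(6) + H(8) = 14
Step 3: Merge ((B+A)+H)(14) + C(18) = 32
Step 4: Merge G(24) + F(28) = 52
Step 5: Merge (((B+A)+H)+C)(32) + (G+F)(52) = 84
Read each symbol's code off the tree from the root (left child = 0, right child = 1).

Codes:
  A: 0001 (length 4)
  B: 0000 (length 4)
  F: 11 (length 2)
  G: 10 (length 2)
  H: 001 (length 3)
  C: 01 (length 2)
Average code length: 188/84 = 2.2381 bits/symbol


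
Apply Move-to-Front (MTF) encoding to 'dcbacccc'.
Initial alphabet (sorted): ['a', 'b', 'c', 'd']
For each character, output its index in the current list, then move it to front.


MTF encoding:
'd': index 3 in ['a', 'b', 'c', 'd'] -> ['d', 'a', 'b', 'c']
'c': index 3 in ['d', 'a', 'b', 'c'] -> ['c', 'd', 'a', 'b']
'b': index 3 in ['c', 'd', 'a', 'b'] -> ['b', 'c', 'd', 'a']
'a': index 3 in ['b', 'c', 'd', 'a'] -> ['a', 'b', 'c', 'd']
'c': index 2 in ['a', 'b', 'c', 'd'] -> ['c', 'a', 'b', 'd']
'c': index 0 in ['c', 'a', 'b', 'd'] -> ['c', 'a', 'b', 'd']
'c': index 0 in ['c', 'a', 'b', 'd'] -> ['c', 'a', 'b', 'd']
'c': index 0 in ['c', 'a', 'b', 'd'] -> ['c', 'a', 'b', 'd']


Output: [3, 3, 3, 3, 2, 0, 0, 0]


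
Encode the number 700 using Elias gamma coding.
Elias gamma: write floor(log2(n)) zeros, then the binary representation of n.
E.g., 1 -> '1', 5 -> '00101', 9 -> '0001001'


num_bits = floor(log2(700)) + 1 = 10
leading_zeros = num_bits - 1 = 9
binary(700) = 1010111100

Elias gamma(700) = '000000000' + '1010111100' = 0000000001010111100 (19 bits)


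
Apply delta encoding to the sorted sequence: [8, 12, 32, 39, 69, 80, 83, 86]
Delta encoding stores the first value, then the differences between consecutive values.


First value: 8
Deltas:
  12 - 8 = 4
  32 - 12 = 20
  39 - 32 = 7
  69 - 39 = 30
  80 - 69 = 11
  83 - 80 = 3
  86 - 83 = 3


Delta encoded: [8, 4, 20, 7, 30, 11, 3, 3]


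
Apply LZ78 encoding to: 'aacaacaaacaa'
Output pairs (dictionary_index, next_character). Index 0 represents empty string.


LZ78 encoding steps:
Dictionary: {0: ''}
Step 1: w='' (idx 0), next='a' -> output (0, 'a'), add 'a' as idx 1
Step 2: w='a' (idx 1), next='c' -> output (1, 'c'), add 'ac' as idx 2
Step 3: w='a' (idx 1), next='a' -> output (1, 'a'), add 'aa' as idx 3
Step 4: w='' (idx 0), next='c' -> output (0, 'c'), add 'c' as idx 4
Step 5: w='aa' (idx 3), next='a' -> output (3, 'a'), add 'aaa' as idx 5
Step 6: w='c' (idx 4), next='a' -> output (4, 'a'), add 'ca' as idx 6
Step 7: w='a' (idx 1), end of input -> output (1, '')


Encoded: [(0, 'a'), (1, 'c'), (1, 'a'), (0, 'c'), (3, 'a'), (4, 'a'), (1, '')]


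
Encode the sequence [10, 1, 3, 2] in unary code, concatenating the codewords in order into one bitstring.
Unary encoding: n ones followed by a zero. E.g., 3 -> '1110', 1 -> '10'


Encode each number as n ones followed by a terminating 0:
  10 -> 11111111110 (11 bits)
  1 -> 10 (2 bits)
  3 -> 1110 (4 bits)
  2 -> 110 (3 bits)
Total length = 11 + 2 + 4 + 3 = 20 bits.

Unary([10, 1, 3, 2]) = 11111111110101110110 (20 bits)


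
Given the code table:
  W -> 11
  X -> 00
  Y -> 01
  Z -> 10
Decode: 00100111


Decoding:
00 -> X
10 -> Z
01 -> Y
11 -> W


Result: XZYW


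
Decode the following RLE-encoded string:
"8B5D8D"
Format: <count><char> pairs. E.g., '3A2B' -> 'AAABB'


Expanding each <count><char> pair:
  8B -> 'BBBBBBBB'
  5D -> 'DDDDD'
  8D -> 'DDDDDDDD'

Decoded = BBBBBBBBDDDDDDDDDDDDD


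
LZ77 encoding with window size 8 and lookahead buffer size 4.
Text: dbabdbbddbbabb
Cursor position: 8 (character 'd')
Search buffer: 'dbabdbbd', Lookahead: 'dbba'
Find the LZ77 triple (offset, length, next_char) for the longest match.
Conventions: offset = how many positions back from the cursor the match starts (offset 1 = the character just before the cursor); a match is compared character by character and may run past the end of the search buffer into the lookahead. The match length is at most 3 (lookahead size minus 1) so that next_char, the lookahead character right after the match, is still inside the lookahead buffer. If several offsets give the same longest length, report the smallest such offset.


Try each offset into the search buffer:
  offset=1 (pos 7, char 'd'): match length 1
  offset=2 (pos 6, char 'b'): match length 0
  offset=3 (pos 5, char 'b'): match length 0
  offset=4 (pos 4, char 'd'): match length 3
  offset=5 (pos 3, char 'b'): match length 0
  offset=6 (pos 2, char 'a'): match length 0
  offset=7 (pos 1, char 'b'): match length 0
  offset=8 (pos 0, char 'd'): match length 2
Longest match has length 3 at offset 4.
next_char = character at position 8 + 3 = 11 -> 'a'

Best match: offset=4, length=3 (matching 'dbb' starting at position 4)
LZ77 triple: (4, 3, 'a')


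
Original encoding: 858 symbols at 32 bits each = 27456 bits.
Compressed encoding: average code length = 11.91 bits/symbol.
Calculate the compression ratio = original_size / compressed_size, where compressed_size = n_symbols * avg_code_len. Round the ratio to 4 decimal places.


original_size = n_symbols * orig_bits = 858 * 32 = 27456 bits
compressed_size = n_symbols * avg_code_len = 858 * 11.91 = 10218.78 bits
ratio = original_size / compressed_size = 27456 / 10218.78 = 2.6868

Compression ratio = 2.6868


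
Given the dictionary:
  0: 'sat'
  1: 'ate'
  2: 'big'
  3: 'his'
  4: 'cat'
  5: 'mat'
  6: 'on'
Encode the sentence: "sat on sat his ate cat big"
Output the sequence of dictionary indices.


Look up each word in the dictionary:
  'sat' -> 0
  'on' -> 6
  'sat' -> 0
  'his' -> 3
  'ate' -> 1
  'cat' -> 4
  'big' -> 2

Encoded: [0, 6, 0, 3, 1, 4, 2]


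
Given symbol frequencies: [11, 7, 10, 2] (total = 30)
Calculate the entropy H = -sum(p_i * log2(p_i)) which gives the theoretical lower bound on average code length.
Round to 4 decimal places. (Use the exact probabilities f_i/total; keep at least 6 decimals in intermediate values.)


Per-symbol terms -p_i * log2(p_i) with p_i = f_i/30:
  p = 11/30 = 0.366667: log2(p) = -1.447459, -p*log2(p) = 0.530735
  p = 7/30 = 0.233333: log2(p) = -2.099536, -p*log2(p) = 0.489892
  p = 10/30 = 0.333333: log2(p) = -1.584963, -p*log2(p) = 0.528321
  p = 2/30 = 0.066667: log2(p) = -3.906891, -p*log2(p) = 0.260459
H = 0.530735 + 0.489892 + 0.528321 + 0.260459 = 1.809407

H = 1.8094 bits/symbol


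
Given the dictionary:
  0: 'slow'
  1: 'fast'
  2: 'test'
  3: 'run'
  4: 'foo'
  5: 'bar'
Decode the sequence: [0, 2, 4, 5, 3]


Look up each index in the dictionary:
  0 -> 'slow'
  2 -> 'test'
  4 -> 'foo'
  5 -> 'bar'
  3 -> 'run'

Decoded: "slow test foo bar run"


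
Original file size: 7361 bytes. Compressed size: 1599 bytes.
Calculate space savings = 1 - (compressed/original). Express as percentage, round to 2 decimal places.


ratio = compressed/original = 1599/7361 = 0.217226
savings = 1 - ratio = 1 - 0.217226 = 0.782774
as a percentage: 0.782774 * 100 = 78.28%

Space savings = 1 - 1599/7361 = 78.28%


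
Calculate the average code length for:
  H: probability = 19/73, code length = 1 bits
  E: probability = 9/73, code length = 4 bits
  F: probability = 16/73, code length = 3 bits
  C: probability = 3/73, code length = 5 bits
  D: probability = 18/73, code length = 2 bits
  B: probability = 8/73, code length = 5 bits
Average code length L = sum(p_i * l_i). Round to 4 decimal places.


Weighted contributions p_i * l_i:
  H: (19/73) * 1 = 19/73
  E: (9/73) * 4 = 36/73
  F: (16/73) * 3 = 48/73
  C: (3/73) * 5 = 15/73
  D: (18/73) * 2 = 36/73
  B: (8/73) * 5 = 40/73
Sum = (19 + 36 + 48 + 15 + 36 + 40)/73 = 194/73

L = 194/73 = 2.6575 bits/symbol


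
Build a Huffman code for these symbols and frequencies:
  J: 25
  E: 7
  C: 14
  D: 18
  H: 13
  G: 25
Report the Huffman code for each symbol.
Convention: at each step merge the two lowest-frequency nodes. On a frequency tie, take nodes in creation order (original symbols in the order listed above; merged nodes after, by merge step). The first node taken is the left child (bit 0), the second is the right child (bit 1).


Huffman tree construction:
Step 1: Merge E(7) + H(13) = 20
Step 2: Merge C(14) + D(18) = 32
Step 3: Merge (E+H)(20) + J(25) = 45
Step 4: Merge G(25) + (C+D)(32) = 57
Step 5: Merge ((E+H)+J)(45) + (G+(C+D))(57) = 102
Read each symbol's code off the tree from the root (left child = 0, right child = 1).

Codes:
  J: 01 (length 2)
  E: 000 (length 3)
  C: 110 (length 3)
  D: 111 (length 3)
  H: 001 (length 3)
  G: 10 (length 2)
Average code length: 256/102 = 2.5098 bits/symbol


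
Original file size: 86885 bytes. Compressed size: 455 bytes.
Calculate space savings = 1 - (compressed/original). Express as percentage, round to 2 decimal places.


ratio = compressed/original = 455/86885 = 0.005237
savings = 1 - ratio = 1 - 0.005237 = 0.994763
as a percentage: 0.994763 * 100 = 99.48%

Space savings = 1 - 455/86885 = 99.48%


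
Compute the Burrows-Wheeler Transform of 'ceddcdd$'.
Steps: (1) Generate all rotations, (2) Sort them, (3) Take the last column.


Rotations (sorted):
  0: $ceddcdd -> last char: d
  1: cdd$cedd -> last char: d
  2: ceddcdd$ -> last char: $
  3: d$ceddcd -> last char: d
  4: dcdd$ced -> last char: d
  5: dd$ceddc -> last char: c
  6: ddcdd$ce -> last char: e
  7: eddcdd$c -> last char: c


BWT = dd$ddcec


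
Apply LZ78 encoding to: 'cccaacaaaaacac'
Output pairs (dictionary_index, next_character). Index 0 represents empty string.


LZ78 encoding steps:
Dictionary: {0: ''}
Step 1: w='' (idx 0), next='c' -> output (0, 'c'), add 'c' as idx 1
Step 2: w='c' (idx 1), next='c' -> output (1, 'c'), add 'cc' as idx 2
Step 3: w='' (idx 0), next='a' -> output (0, 'a'), add 'a' as idx 3
Step 4: w='a' (idx 3), next='c' -> output (3, 'c'), add 'ac' as idx 4
Step 5: w='a' (idx 3), next='a' -> output (3, 'a'), add 'aa' as idx 5
Step 6: w='aa' (idx 5), next='a' -> output (5, 'a'), add 'aaa' as idx 6
Step 7: w='c' (idx 1), next='a' -> output (1, 'a'), add 'ca' as idx 7
Step 8: w='c' (idx 1), end of input -> output (1, '')


Encoded: [(0, 'c'), (1, 'c'), (0, 'a'), (3, 'c'), (3, 'a'), (5, 'a'), (1, 'a'), (1, '')]


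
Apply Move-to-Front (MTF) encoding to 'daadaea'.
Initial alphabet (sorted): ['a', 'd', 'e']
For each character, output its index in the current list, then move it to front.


MTF encoding:
'd': index 1 in ['a', 'd', 'e'] -> ['d', 'a', 'e']
'a': index 1 in ['d', 'a', 'e'] -> ['a', 'd', 'e']
'a': index 0 in ['a', 'd', 'e'] -> ['a', 'd', 'e']
'd': index 1 in ['a', 'd', 'e'] -> ['d', 'a', 'e']
'a': index 1 in ['d', 'a', 'e'] -> ['a', 'd', 'e']
'e': index 2 in ['a', 'd', 'e'] -> ['e', 'a', 'd']
'a': index 1 in ['e', 'a', 'd'] -> ['a', 'e', 'd']


Output: [1, 1, 0, 1, 1, 2, 1]


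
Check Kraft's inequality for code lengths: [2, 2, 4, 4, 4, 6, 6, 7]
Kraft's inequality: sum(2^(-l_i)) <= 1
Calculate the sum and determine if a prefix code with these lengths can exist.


Sum = 2^(-2) + 2^(-2) + 2^(-4) + 2^(-4) + 2^(-4) + 2^(-6) + 2^(-6) + 2^(-7)
    = 0.25 + 0.25 + 0.0625 + 0.0625 + 0.0625 + 0.015625 + 0.015625 + 0.0078125
    = 93/128 = 0.7265625
Since 0.7265625 <= 1, Kraft's inequality IS satisfied.
A prefix code with these lengths CAN exist.

Kraft sum = 0.7265625. Satisfied.


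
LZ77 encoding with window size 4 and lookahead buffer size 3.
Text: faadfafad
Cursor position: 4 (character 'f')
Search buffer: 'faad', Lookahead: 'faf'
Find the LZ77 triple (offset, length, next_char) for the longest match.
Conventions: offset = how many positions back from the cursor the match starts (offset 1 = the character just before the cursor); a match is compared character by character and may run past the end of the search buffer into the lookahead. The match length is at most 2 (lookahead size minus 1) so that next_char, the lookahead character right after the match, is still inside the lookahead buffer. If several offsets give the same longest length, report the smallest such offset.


Try each offset into the search buffer:
  offset=1 (pos 3, char 'd'): match length 0
  offset=2 (pos 2, char 'a'): match length 0
  offset=3 (pos 1, char 'a'): match length 0
  offset=4 (pos 0, char 'f'): match length 2
Longest match has length 2 at offset 4.
next_char = character at position 4 + 2 = 6 -> 'f'

Best match: offset=4, length=2 (matching 'fa' starting at position 0)
LZ77 triple: (4, 2, 'f')


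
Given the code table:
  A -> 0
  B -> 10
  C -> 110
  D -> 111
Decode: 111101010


Decoding:
111 -> D
10 -> B
10 -> B
10 -> B


Result: DBBB


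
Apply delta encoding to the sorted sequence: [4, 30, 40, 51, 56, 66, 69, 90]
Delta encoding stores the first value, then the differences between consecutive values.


First value: 4
Deltas:
  30 - 4 = 26
  40 - 30 = 10
  51 - 40 = 11
  56 - 51 = 5
  66 - 56 = 10
  69 - 66 = 3
  90 - 69 = 21


Delta encoded: [4, 26, 10, 11, 5, 10, 3, 21]


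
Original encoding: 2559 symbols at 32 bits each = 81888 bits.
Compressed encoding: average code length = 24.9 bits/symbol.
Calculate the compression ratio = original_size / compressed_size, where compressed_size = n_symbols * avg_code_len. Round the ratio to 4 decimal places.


original_size = n_symbols * orig_bits = 2559 * 32 = 81888 bits
compressed_size = n_symbols * avg_code_len = 2559 * 24.9 = 63719.1 bits
ratio = original_size / compressed_size = 81888 / 63719.1 = 1.2851

Compression ratio = 1.2851


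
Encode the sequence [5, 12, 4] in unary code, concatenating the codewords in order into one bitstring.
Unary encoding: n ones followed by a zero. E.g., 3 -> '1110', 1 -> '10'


Encode each number as n ones followed by a terminating 0:
  5 -> 111110 (6 bits)
  12 -> 1111111111110 (13 bits)
  4 -> 11110 (5 bits)
Total length = 6 + 13 + 5 = 24 bits.

Unary([5, 12, 4]) = 111110111111111111011110 (24 bits)


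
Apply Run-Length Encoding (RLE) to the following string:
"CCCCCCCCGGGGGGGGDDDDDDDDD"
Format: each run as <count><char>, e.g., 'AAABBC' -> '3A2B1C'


Scanning runs left to right:
  i=0: run of 'C' x 8 -> '8C'
  i=8: run of 'G' x 8 -> '8G'
  i=16: run of 'D' x 9 -> '9D'

RLE = 8C8G9D


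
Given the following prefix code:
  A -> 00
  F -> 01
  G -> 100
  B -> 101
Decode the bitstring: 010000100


Decoding step by step:
Bits 01 -> F
Bits 00 -> A
Bits 00 -> A
Bits 100 -> G


Decoded message: FAAG


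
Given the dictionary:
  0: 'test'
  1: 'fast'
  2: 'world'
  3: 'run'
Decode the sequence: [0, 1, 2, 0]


Look up each index in the dictionary:
  0 -> 'test'
  1 -> 'fast'
  2 -> 'world'
  0 -> 'test'

Decoded: "test fast world test"


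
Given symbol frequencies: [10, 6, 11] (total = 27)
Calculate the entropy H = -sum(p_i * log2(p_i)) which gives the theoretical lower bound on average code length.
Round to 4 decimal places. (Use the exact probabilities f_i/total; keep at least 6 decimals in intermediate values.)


Per-symbol terms -p_i * log2(p_i) with p_i = f_i/27:
  p = 10/27 = 0.370370: log2(p) = -1.432959, -p*log2(p) = 0.530726
  p = 6/27 = 0.222222: log2(p) = -2.169925, -p*log2(p) = 0.482206
  p = 11/27 = 0.407407: log2(p) = -1.295456, -p*log2(p) = 0.527778
H = 0.530726 + 0.482206 + 0.527778 = 1.540710

H = 1.5407 bits/symbol


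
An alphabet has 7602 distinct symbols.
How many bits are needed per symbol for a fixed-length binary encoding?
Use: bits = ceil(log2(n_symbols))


log2(7602) = 12.8922
Bracket: 2^12 = 4096 < 7602 <= 2^13 = 8192
So ceil(log2(7602)) = 13

bits = ceil(log2(7602)) = ceil(12.8922) = 13 bits


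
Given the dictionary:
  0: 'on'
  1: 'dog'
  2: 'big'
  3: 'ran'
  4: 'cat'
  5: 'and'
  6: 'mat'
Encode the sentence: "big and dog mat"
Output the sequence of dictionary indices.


Look up each word in the dictionary:
  'big' -> 2
  'and' -> 5
  'dog' -> 1
  'mat' -> 6

Encoded: [2, 5, 1, 6]


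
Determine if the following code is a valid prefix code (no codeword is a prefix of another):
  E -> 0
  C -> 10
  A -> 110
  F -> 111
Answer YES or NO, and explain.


Checking each pair (does one codeword prefix another?):
  E='0' vs C='10': no prefix
  E='0' vs A='110': no prefix
  E='0' vs F='111': no prefix
  C='10' vs E='0': no prefix
  C='10' vs A='110': no prefix
  C='10' vs F='111': no prefix
  A='110' vs E='0': no prefix
  A='110' vs C='10': no prefix
  A='110' vs F='111': no prefix
  F='111' vs E='0': no prefix
  F='111' vs C='10': no prefix
  F='111' vs A='110': no prefix
No violation found over all pairs.

YES -- this is a valid prefix code. No codeword is a prefix of any other codeword.


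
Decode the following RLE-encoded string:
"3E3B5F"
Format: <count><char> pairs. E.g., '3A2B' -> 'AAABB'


Expanding each <count><char> pair:
  3E -> 'EEE'
  3B -> 'BBB'
  5F -> 'FFFFF'

Decoded = EEEBBBFFFFF


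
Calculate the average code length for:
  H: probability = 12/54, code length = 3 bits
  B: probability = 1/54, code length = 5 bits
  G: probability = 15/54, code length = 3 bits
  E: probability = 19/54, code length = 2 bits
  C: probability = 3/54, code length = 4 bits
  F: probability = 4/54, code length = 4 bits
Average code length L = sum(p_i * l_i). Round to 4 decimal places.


Weighted contributions p_i * l_i:
  H: (12/54) * 3 = 36/54
  B: (1/54) * 5 = 5/54
  G: (15/54) * 3 = 45/54
  E: (19/54) * 2 = 38/54
  C: (3/54) * 4 = 12/54
  F: (4/54) * 4 = 16/54
Sum = (36 + 5 + 45 + 38 + 12 + 16)/54 = 152/54

L = 152/54 = 2.8148 bits/symbol


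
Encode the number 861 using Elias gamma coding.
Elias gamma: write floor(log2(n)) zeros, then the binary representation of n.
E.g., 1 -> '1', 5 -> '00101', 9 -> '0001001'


num_bits = floor(log2(861)) + 1 = 10
leading_zeros = num_bits - 1 = 9
binary(861) = 1101011101

Elias gamma(861) = '000000000' + '1101011101' = 0000000001101011101 (19 bits)


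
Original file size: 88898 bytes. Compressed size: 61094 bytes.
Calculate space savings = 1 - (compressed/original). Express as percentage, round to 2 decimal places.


ratio = compressed/original = 61094/88898 = 0.687237
savings = 1 - ratio = 1 - 0.687237 = 0.312763
as a percentage: 0.312763 * 100 = 31.28%

Space savings = 1 - 61094/88898 = 31.28%


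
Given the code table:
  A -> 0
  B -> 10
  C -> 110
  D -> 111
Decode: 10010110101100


Decoding:
10 -> B
0 -> A
10 -> B
110 -> C
10 -> B
110 -> C
0 -> A


Result: BABCBCA


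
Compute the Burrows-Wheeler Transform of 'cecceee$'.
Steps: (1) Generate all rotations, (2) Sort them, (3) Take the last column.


Rotations (sorted):
  0: $cecceee -> last char: e
  1: cceee$ce -> last char: e
  2: cecceee$ -> last char: $
  3: ceee$cec -> last char: c
  4: e$ceccee -> last char: e
  5: ecceee$c -> last char: c
  6: ee$cecce -> last char: e
  7: eee$cecc -> last char: c


BWT = ee$cecec


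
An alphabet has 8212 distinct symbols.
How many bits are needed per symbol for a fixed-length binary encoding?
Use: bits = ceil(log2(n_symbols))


log2(8212) = 13.0035
Bracket: 2^13 = 8192 < 8212 <= 2^14 = 16384
So ceil(log2(8212)) = 14

bits = ceil(log2(8212)) = ceil(13.0035) = 14 bits


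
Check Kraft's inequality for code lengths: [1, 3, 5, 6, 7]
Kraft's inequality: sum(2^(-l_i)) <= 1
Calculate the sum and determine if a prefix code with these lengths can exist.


Sum = 2^(-1) + 2^(-3) + 2^(-5) + 2^(-6) + 2^(-7)
    = 0.5 + 0.125 + 0.03125 + 0.015625 + 0.0078125
    = 87/128 = 0.6796875
Since 0.6796875 <= 1, Kraft's inequality IS satisfied.
A prefix code with these lengths CAN exist.

Kraft sum = 0.6796875. Satisfied.
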